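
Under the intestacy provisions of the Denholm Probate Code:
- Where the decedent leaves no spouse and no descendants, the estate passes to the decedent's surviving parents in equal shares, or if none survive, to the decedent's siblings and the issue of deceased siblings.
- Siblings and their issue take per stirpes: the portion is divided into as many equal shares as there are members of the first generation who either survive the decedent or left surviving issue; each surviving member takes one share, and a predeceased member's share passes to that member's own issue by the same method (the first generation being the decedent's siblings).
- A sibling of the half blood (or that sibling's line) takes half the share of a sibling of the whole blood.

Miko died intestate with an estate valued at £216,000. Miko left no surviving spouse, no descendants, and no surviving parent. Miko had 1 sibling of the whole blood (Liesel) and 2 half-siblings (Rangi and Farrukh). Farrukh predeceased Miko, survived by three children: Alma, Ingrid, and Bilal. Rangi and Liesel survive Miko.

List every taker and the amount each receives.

The entire £216,000 passes to the siblings and their issue.
Counting each half-blood sibling's line as half a unit, there are 2 units in £216,000, so one unit is £108,000. Whole-blood lines (Liesel) take £108,000 each; half-blood lines (Rangi and Farrukh) take £54,000 each.
Farrukh's share (£54,000) is divided into 3 shares of £18,000: Alma, Ingrid, and Bilal each take £18,000.

Rangi: £54,000; Liesel: £108,000; Alma: £18,000; Ingrid: £18,000; Bilal: £18,000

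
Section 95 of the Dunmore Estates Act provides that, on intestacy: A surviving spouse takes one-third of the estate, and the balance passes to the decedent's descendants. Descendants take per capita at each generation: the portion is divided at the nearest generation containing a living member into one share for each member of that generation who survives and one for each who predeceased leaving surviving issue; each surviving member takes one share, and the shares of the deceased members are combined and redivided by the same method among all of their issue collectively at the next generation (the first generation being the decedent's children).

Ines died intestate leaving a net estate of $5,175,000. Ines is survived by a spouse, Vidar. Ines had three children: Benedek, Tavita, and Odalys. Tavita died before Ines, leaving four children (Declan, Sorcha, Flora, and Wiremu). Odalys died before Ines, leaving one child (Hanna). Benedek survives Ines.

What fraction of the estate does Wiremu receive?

Vidar takes one-third of $5,175,000 = $1,725,000. The remaining $3,450,000 passes to the descendants.
The descendants' portion ($3,450,000) is divided at the children's generation into 3 shares of $1,150,000. Benedek takes $1,150,000. The 2 shares of the deceased (Tavita and Odalys) are combined into a pool of $2,300,000.
That pool ($2,300,000) is divided at the grandchildren's generation equally among Declan, Sorcha, Flora, Wiremu, and Hanna: $460,000 each.

Wiremu receives 4/45 of the estate.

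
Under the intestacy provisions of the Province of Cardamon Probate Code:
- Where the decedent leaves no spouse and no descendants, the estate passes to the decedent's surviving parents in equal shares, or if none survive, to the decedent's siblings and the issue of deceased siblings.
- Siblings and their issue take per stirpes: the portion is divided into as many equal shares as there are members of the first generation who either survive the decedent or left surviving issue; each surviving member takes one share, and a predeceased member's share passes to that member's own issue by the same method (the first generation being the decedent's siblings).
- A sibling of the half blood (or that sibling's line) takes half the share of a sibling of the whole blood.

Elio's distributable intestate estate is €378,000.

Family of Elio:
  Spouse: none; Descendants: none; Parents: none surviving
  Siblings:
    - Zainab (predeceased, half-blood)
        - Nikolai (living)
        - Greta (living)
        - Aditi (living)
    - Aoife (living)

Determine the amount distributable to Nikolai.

Nikolai receives €42,000.

The entire €378,000 passes to the siblings and their issue.
Counting each half-blood sibling's line as half a unit, there are 3/2 units in €378,000, so one unit is €252,000. Whole-blood lines (Aoife) take €252,000 each; half-blood lines (Zainab) take €126,000 each.
Zainab's share (€126,000) is divided into 3 shares of €42,000: Nikolai, Greta, and Aditi each take €42,000.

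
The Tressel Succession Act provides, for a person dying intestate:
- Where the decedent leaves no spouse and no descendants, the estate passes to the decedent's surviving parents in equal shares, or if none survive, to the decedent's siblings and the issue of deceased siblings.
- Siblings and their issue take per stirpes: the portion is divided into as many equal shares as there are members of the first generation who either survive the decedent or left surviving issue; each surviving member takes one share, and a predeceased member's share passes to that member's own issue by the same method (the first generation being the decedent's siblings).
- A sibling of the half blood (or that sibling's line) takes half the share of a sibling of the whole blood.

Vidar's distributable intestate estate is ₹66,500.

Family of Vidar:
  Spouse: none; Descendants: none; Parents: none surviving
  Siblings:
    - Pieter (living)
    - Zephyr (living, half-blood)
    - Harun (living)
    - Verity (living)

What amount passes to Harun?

Harun receives ₹19,000.

The entire ₹66,500 passes to the siblings and their issue.
Counting each half-blood sibling's line as half a unit, there are 7/2 units in ₹66,500, so one unit is ₹19,000. Whole-blood lines (Pieter, Harun, and Verity) take ₹19,000 each; half-blood lines (Zephyr) take ₹9,500 each.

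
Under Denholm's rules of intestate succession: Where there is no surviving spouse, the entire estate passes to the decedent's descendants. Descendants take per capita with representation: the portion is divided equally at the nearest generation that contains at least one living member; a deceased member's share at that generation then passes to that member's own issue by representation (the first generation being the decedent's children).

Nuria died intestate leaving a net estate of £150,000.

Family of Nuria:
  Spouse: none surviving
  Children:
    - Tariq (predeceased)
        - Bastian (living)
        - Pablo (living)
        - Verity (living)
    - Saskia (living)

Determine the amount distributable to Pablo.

Pablo receives £25,000.

The entire £150,000 passes to the descendants.
That amount (£150,000) is divided into 2 shares of £75,000: Saskia takes £75,000; Tariq's £75,000 share passes to Tariq's issue.
Tariq's share (£75,000) is divided into 3 shares of £25,000: Bastian, Pablo, and Verity each take £25,000.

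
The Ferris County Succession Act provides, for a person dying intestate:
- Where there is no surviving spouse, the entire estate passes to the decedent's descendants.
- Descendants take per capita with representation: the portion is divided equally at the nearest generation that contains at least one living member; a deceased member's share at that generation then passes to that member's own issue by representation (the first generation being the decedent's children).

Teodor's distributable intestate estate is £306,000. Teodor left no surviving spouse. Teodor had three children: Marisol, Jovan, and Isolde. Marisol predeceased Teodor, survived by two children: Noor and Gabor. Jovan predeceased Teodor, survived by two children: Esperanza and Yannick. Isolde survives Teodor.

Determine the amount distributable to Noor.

Noor receives £51,000.

The entire £306,000 passes to the descendants.
That amount (£306,000) is divided into 3 shares of £102,000: Isolde takes £102,000; Marisol's £102,000 share passes to Marisol's issue; Jovan's £102,000 share passes to Jovan's issue.
Marisol's share (£102,000) is divided into 2 shares of £51,000: Noor and Gabor each take £51,000.
Jovan's share (£102,000) is divided into 2 shares of £51,000: Esperanza and Yannick each take £51,000.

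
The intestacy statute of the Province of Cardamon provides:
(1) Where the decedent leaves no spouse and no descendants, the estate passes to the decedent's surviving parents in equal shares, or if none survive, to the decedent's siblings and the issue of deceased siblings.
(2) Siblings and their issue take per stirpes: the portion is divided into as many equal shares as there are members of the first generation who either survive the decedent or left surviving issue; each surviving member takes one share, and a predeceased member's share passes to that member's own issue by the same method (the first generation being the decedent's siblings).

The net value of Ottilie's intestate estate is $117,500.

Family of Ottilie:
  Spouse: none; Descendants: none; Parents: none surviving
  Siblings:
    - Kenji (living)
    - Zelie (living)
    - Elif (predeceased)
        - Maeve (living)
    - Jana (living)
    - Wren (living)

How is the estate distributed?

The entire $117,500 passes to the siblings and their issue.
That amount ($117,500) is divided into 5 shares of $23,500: Kenji, Zelie, Jana, and Wren each take $23,500; Elif's $23,500 share passes to Elif's issue.
Elif's share ($23,500) passes entirely to Maeve.

Kenji: $23,500; Zelie: $23,500; Maeve: $23,500; Jana: $23,500; Wren: $23,500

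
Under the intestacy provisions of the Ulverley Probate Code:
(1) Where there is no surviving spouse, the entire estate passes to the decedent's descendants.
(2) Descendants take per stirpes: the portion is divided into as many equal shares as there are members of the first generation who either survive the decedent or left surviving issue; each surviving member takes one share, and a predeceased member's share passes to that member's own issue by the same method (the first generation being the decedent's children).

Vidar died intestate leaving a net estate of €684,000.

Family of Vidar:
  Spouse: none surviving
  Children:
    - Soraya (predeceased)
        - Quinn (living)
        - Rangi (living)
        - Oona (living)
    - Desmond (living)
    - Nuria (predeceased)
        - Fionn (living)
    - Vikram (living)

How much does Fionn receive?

Fionn receives €171,000.

The entire €684,000 passes to the descendants.
That amount (€684,000) is divided into 4 shares of €171,000: Desmond and Vikram each take €171,000; Soraya's €171,000 share passes to Soraya's issue; Nuria's €171,000 share passes to Nuria's issue.
Soraya's share (€171,000) is divided into 3 shares of €57,000: Quinn, Rangi, and Oona each take €57,000.
Nuria's share (€171,000) passes entirely to Fionn.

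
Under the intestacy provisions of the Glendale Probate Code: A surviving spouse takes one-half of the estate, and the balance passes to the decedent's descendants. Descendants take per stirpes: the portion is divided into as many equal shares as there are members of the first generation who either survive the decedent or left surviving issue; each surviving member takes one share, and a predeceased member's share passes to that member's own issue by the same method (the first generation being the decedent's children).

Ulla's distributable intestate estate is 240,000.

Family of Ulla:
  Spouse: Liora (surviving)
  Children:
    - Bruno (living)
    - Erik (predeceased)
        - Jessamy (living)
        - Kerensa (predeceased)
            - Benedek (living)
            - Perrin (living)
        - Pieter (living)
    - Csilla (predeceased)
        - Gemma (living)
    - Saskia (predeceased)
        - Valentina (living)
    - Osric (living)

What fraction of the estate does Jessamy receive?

Jessamy receives 1/30 of the estate.

Liora takes one-half of 240,000 = 120,000. The remaining 120,000 passes to the descendants.
The descendants' portion (120,000) is divided into 5 shares of 24,000: Bruno and Osric each take 24,000; Erik's 24,000 share passes to Erik's issue; Csilla's 24,000 share passes to Csilla's issue; Saskia's 24,000 share passes to Saskia's issue.
Erik's share (24,000) is divided into 3 shares of 8,000: Jessamy and Pieter each take 8,000; Kerensa's 8,000 share passes to Kerensa's issue.
Kerensa's share (8,000) is divided into 2 shares of 4,000: Benedek and Perrin each take 4,000.
Csilla's share (24,000) passes entirely to Gemma.
Saskia's share (24,000) passes entirely to Valentina.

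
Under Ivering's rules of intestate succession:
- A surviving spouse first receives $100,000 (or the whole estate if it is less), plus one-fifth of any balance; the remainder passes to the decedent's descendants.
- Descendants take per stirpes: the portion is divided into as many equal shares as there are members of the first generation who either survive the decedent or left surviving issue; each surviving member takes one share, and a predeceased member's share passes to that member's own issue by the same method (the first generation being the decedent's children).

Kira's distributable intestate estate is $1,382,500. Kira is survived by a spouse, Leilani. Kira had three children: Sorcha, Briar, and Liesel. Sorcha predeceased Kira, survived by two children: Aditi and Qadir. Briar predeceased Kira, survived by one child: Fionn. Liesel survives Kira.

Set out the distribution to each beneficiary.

Leilani first takes $100,000, leaving a balance of $1,282,500. Leilani then takes one-fifth of the balance ($256,500), for a total of $356,500. The remaining $1,026,000 passes to the descendants.
The descendants' portion ($1,026,000) is divided into 3 shares of $342,000: Liesel takes $342,000; Sorcha's $342,000 share passes to Sorcha's issue; Briar's $342,000 share passes to Briar's issue.
Sorcha's share ($342,000) is divided into 2 shares of $171,000: Aditi and Qadir each take $171,000.
Briar's share ($342,000) passes entirely to Fionn.

Leilani: $356,500; Aditi: $171,000; Qadir: $171,000; Fionn: $342,000; Liesel: $342,000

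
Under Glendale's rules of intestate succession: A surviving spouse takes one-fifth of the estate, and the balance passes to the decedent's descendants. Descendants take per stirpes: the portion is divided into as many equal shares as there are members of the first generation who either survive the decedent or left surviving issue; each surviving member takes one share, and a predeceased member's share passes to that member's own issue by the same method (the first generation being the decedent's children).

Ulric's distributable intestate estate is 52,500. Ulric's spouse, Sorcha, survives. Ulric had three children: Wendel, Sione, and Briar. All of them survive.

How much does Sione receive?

Sione receives 14,000.

Sorcha takes one-fifth of 52,500 = 10,500. The remaining 42,000 passes to the descendants.
The descendants' portion (42,000) is divided into 3 shares of 14,000: Wendel, Sione, and Briar each take 14,000.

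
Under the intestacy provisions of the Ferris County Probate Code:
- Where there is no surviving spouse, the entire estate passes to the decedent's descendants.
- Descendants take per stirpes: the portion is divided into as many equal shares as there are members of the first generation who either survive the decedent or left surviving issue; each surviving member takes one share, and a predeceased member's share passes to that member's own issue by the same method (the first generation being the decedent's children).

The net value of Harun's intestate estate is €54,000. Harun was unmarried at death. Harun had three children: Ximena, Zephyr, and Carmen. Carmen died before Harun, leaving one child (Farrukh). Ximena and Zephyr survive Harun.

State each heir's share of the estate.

The entire €54,000 passes to the descendants.
That amount (€54,000) is divided into 3 shares of €18,000: Ximena and Zephyr each take €18,000; Carmen's €18,000 share passes to Carmen's issue.
Carmen's share (€18,000) passes entirely to Farrukh.

Ximena: €18,000; Zephyr: €18,000; Farrukh: €18,000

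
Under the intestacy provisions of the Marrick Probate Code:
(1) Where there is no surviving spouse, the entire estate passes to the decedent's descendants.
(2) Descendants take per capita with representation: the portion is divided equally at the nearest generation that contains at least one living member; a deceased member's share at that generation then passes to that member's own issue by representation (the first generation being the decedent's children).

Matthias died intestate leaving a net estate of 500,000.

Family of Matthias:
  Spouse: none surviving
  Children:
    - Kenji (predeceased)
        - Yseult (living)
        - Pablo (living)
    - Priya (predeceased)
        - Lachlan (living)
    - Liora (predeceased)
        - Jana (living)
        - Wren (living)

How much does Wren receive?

Wren receives 100,000.

The entire 500,000 passes to the descendants.
No child survives, so the initial division is made at the grandchildren's generation.
That amount (500,000) is divided into 5 shares of 100,000: Yseult, Pablo, Lachlan, Jana, and Wren each take 100,000.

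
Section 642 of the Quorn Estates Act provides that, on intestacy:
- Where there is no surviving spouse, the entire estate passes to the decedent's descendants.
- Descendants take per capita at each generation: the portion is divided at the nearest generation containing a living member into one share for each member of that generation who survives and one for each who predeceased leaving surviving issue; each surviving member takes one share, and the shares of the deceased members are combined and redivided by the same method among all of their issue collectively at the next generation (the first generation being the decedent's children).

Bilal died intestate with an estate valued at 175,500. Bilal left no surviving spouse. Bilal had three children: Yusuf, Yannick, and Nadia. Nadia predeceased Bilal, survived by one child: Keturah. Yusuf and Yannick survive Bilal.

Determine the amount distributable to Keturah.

The entire 175,500 passes to the descendants.
That amount (175,500) is divided at the children's generation into 3 shares of 58,500. Yusuf and Yannick each take 58,500. The remaining share for the deceased Nadia (58,500) is carried to the next generation.
That pool (58,500) passes entirely to Keturah, the sole taker at the grandchildren's generation.

Keturah receives 58,500.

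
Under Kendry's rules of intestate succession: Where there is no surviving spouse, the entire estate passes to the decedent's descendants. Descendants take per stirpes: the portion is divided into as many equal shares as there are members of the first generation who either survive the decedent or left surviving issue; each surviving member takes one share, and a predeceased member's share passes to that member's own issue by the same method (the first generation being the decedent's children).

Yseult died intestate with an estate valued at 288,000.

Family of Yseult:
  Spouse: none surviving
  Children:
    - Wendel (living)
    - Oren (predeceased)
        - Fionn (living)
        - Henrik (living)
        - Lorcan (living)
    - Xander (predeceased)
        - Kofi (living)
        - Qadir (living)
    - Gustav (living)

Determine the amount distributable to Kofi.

Kofi receives 36,000.

The entire 288,000 passes to the descendants.
That amount (288,000) is divided into 4 shares of 72,000: Wendel and Gustav each take 72,000; Oren's 72,000 share passes to Oren's issue; Xander's 72,000 share passes to Xander's issue.
Oren's share (72,000) is divided into 3 shares of 24,000: Fionn, Henrik, and Lorcan each take 24,000.
Xander's share (72,000) is divided into 2 shares of 36,000: Kofi and Qadir each take 36,000.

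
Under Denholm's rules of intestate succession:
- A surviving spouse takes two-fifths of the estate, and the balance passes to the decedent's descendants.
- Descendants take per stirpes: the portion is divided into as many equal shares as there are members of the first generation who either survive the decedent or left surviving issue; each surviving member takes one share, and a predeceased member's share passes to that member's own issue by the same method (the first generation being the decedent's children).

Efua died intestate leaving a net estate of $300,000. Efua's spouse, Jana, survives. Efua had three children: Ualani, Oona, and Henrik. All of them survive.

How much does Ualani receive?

Jana takes two-fifths of $300,000 = $120,000. The remaining $180,000 passes to the descendants.
The descendants' portion ($180,000) is divided into 3 shares of $60,000: Ualani, Oona, and Henrik each take $60,000.

Ualani receives $60,000.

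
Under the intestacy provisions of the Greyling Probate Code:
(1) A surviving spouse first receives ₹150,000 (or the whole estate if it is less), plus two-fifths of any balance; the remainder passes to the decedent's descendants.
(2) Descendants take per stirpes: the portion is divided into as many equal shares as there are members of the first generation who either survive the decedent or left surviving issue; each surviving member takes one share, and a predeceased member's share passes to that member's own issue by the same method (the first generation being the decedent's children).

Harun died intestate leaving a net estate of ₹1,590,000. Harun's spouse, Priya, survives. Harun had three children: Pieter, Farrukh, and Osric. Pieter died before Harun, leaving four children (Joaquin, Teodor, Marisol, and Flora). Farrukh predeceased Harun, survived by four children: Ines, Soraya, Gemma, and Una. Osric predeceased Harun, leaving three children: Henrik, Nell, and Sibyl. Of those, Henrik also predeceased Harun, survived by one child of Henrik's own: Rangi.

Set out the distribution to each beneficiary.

Priya first takes ₹150,000, leaving a balance of ₹1,440,000. Priya then takes two-fifths of the balance (₹576,000), for a total of ₹726,000. The remaining ₹864,000 passes to the descendants.
The descendants' portion (₹864,000) is divided into 3 shares of ₹288,000: Pieter's ₹288,000 share passes to Pieter's issue; Farrukh's ₹288,000 share passes to Farrukh's issue; Osric's ₹288,000 share passes to Osric's issue.
Pieter's share (₹288,000) is divided into 4 shares of ₹72,000: Joaquin, Teodor, Marisol, and Flora each take ₹72,000.
Farrukh's share (₹288,000) is divided into 4 shares of ₹72,000: Ines, Soraya, Gemma, and Una each take ₹72,000.
Osric's share (₹288,000) is divided into 3 shares of ₹96,000: Nell and Sibyl each take ₹96,000; Henrik's ₹96,000 share passes to Henrik's issue.
Henrik's share (₹96,000) passes entirely to Rangi.

Priya: ₹726,000; Joaquin: ₹72,000; Teodor: ₹72,000; Marisol: ₹72,000; Flora: ₹72,000; Ines: ₹72,000; Soraya: ₹72,000; Gemma: ₹72,000; Una: ₹72,000; Rangi: ₹96,000; Nell: ₹96,000; Sibyl: ₹96,000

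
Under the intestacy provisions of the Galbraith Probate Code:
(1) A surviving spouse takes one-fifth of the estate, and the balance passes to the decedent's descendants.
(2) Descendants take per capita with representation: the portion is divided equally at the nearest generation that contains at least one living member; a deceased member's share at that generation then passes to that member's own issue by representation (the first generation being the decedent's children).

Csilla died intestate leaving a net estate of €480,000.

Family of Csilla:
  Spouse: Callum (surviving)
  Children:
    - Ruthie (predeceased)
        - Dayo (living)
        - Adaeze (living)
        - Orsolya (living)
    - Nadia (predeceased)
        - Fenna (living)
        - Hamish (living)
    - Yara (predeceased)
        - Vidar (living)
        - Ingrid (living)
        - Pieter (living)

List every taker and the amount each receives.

Callum takes one-fifth of €480,000 = €96,000. The remaining €384,000 passes to the descendants.
No child survives, so the initial division is made at the grandchildren's generation.
The descendants' portion (€384,000) is divided into 8 shares of €48,000: Dayo, Adaeze, Orsolya, Fenna, Hamish, Vidar, Ingrid, and Pieter each take €48,000.

Callum: €96,000; Dayo: €48,000; Adaeze: €48,000; Orsolya: €48,000; Fenna: €48,000; Hamish: €48,000; Vidar: €48,000; Ingrid: €48,000; Pieter: €48,000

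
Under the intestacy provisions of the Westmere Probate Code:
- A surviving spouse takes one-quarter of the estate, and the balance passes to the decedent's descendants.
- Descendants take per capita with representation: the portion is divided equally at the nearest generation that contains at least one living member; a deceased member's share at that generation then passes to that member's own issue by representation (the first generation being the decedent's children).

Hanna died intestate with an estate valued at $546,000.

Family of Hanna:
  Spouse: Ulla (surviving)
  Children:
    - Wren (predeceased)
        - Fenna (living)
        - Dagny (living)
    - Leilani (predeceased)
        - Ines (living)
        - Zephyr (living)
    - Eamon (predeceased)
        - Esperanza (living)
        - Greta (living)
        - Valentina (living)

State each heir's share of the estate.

Ulla takes one-quarter of $546,000 = $136,500. The remaining $409,500 passes to the descendants.
No child survives, so the initial division is made at the grandchildren's generation.
The descendants' portion ($409,500) is divided into 7 shares of $58,500: Fenna, Dagny, Ines, Zephyr, Esperanza, Greta, and Valentina each take $58,500.

Ulla: $136,500; Fenna: $58,500; Dagny: $58,500; Ines: $58,500; Zephyr: $58,500; Esperanza: $58,500; Greta: $58,500; Valentina: $58,500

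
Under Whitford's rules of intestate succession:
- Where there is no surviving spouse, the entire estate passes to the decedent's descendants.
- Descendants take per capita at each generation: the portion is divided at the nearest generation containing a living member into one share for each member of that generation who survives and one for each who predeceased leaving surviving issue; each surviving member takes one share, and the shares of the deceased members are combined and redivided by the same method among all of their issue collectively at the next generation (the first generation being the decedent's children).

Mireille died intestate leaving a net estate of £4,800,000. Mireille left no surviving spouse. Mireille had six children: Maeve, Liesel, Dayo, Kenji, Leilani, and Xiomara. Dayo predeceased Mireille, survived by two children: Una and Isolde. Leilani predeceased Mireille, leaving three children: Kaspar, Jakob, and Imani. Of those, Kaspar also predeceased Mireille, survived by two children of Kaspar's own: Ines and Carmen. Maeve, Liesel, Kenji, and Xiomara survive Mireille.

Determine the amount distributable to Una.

The entire £4,800,000 passes to the descendants.
That amount (£4,800,000) is divided at the children's generation into 6 shares of £800,000. Maeve, Liesel, Kenji, and Xiomara each take £800,000. The 2 shares of the deceased (Dayo and Leilani) are combined into a pool of £1,600,000.
That pool (£1,600,000) is divided at the grandchildren's generation into 5 shares of £320,000. Una, Isolde, Jakob, and Imani each take £320,000. The remaining share for the deceased Kaspar (£320,000) is carried to the next generation.
That pool (£320,000) is divided at the great-grandchildren's generation equally among Ines and Carmen: £160,000 each.

Una receives £320,000.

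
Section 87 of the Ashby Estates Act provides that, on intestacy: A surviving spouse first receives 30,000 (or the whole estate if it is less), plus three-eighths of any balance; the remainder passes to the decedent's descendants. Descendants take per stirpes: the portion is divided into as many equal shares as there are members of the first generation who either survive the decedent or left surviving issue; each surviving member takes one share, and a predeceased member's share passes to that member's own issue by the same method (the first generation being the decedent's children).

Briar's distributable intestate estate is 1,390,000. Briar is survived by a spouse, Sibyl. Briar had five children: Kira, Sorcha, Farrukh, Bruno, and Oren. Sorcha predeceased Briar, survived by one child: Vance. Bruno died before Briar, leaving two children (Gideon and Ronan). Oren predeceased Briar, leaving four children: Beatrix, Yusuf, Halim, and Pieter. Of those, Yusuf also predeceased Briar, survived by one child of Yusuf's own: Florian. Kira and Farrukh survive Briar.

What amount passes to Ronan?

Ronan receives 85,000.

Sibyl first takes 30,000, leaving a balance of 1,360,000. Sibyl then takes three-eighths of the balance (510,000), for a total of 540,000. The remaining 850,000 passes to the descendants.
The descendants' portion (850,000) is divided into 5 shares of 170,000: Kira and Farrukh each take 170,000; Sorcha's 170,000 share passes to Sorcha's issue; Bruno's 170,000 share passes to Bruno's issue; Oren's 170,000 share passes to Oren's issue.
Sorcha's share (170,000) passes entirely to Vance.
Bruno's share (170,000) is divided into 2 shares of 85,000: Gideon and Ronan each take 85,000.
Oren's share (170,000) is divided into 4 shares of 42,500: Beatrix, Halim, and Pieter each take 42,500; Yusuf's 42,500 share passes to Yusuf's issue.
Yusuf's share (42,500) passes entirely to Florian.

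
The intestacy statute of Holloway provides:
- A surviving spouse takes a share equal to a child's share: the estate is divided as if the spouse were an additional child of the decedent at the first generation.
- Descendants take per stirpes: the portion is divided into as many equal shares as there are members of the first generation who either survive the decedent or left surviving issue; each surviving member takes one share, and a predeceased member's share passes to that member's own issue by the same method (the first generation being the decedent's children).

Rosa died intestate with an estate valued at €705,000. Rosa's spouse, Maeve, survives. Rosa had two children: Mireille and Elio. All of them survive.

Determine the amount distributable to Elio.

Elio receives €235,000.

The spouse counts as an additional share at the children's level, so there are 3 primary shares of €235,000. Maeve takes one such share (€235,000).
The children's combined portion (€470,000) is divided into 2 shares of €235,000: Mireille and Elio each take €235,000.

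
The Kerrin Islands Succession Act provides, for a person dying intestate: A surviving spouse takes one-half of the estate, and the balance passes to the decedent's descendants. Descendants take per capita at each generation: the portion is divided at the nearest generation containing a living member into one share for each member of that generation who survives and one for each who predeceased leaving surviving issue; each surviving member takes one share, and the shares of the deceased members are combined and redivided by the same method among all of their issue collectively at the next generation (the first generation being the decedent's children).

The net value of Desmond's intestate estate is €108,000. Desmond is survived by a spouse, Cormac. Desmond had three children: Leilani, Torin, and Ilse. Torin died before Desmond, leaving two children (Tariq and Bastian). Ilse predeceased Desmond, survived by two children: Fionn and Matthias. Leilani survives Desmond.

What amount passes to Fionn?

Fionn receives €9,000.

Cormac takes one-half of €108,000 = €54,000. The remaining €54,000 passes to the descendants.
The descendants' portion (€54,000) is divided at the children's generation into 3 shares of €18,000. Leilani takes €18,000. The 2 shares of the deceased (Torin and Ilse) are combined into a pool of €36,000.
That pool (€36,000) is divided at the grandchildren's generation equally among Tariq, Bastian, Fionn, and Matthias: €9,000 each.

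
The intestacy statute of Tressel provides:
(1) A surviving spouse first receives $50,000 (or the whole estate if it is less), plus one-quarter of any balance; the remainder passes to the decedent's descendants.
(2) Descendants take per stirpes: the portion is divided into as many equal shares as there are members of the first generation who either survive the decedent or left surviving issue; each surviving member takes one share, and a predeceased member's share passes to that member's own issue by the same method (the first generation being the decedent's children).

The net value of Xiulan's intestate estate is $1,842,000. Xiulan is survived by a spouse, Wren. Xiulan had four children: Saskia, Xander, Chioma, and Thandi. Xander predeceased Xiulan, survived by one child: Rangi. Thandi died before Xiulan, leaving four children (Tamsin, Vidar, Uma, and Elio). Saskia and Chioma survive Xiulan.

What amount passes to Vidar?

Vidar receives $84,000.

Wren first takes $50,000, leaving a balance of $1,792,000. Wren then takes one-quarter of the balance ($448,000), for a total of $498,000. The remaining $1,344,000 passes to the descendants.
The descendants' portion ($1,344,000) is divided into 4 shares of $336,000: Saskia and Chioma each take $336,000; Xander's $336,000 share passes to Xander's issue; Thandi's $336,000 share passes to Thandi's issue.
Xander's share ($336,000) passes entirely to Rangi.
Thandi's share ($336,000) is divided into 4 shares of $84,000: Tamsin, Vidar, Uma, and Elio each take $84,000.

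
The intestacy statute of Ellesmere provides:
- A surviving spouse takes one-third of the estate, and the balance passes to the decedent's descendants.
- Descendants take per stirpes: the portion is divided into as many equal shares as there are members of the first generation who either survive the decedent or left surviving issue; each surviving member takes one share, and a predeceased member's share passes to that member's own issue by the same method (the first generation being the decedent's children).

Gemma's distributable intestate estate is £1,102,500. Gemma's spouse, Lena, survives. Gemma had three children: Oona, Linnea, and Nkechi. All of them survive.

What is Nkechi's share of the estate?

Nkechi receives £245,000.

Lena takes one-third of £1,102,500 = £367,500. The remaining £735,000 passes to the descendants.
The descendants' portion (£735,000) is divided into 3 shares of £245,000: Oona, Linnea, and Nkechi each take £245,000.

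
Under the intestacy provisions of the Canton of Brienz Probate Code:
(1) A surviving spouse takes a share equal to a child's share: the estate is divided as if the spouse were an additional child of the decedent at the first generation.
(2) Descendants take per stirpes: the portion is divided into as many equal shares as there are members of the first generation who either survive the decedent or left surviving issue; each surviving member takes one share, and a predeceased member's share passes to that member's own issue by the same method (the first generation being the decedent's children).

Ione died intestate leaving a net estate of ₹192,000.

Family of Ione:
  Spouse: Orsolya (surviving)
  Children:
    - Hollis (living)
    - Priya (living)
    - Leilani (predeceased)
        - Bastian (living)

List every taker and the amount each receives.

Orsolya: ₹48,000; Hollis: ₹48,000; Priya: ₹48,000; Bastian: ₹48,000

The spouse counts as an additional share at the children's level, so there are 4 primary shares of ₹48,000. Orsolya takes one such share (₹48,000).
The children's combined portion (₹144,000) is divided into 3 shares of ₹48,000: Hollis and Priya each take ₹48,000; Leilani's ₹48,000 share passes to Leilani's issue.
Leilani's share (₹48,000) passes entirely to Bastian.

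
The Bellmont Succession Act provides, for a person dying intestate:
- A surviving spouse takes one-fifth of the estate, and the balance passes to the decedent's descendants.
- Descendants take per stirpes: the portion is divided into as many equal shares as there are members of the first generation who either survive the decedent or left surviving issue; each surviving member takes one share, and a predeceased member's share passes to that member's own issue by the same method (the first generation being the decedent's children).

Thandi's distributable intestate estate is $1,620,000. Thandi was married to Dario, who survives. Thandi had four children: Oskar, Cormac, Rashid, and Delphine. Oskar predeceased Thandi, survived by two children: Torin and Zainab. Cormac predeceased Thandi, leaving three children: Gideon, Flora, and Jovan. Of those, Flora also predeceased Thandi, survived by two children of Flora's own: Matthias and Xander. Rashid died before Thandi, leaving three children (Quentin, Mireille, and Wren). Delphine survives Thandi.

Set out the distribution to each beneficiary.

Dario: $324,000; Torin: $162,000; Zainab: $162,000; Gideon: $108,000; Matthias: $54,000; Xander: $54,000; Jovan: $108,000; Quentin: $108,000; Mireille: $108,000; Wren: $108,000; Delphine: $324,000

Dario takes one-fifth of $1,620,000 = $324,000. The remaining $1,296,000 passes to the descendants.
The descendants' portion ($1,296,000) is divided into 4 shares of $324,000: Delphine takes $324,000; Oskar's $324,000 share passes to Oskar's issue; Cormac's $324,000 share passes to Cormac's issue; Rashid's $324,000 share passes to Rashid's issue.
Oskar's share ($324,000) is divided into 2 shares of $162,000: Torin and Zainab each take $162,000.
Cormac's share ($324,000) is divided into 3 shares of $108,000: Gideon and Jovan each take $108,000; Flora's $108,000 share passes to Flora's issue.
Flora's share ($108,000) is divided into 2 shares of $54,000: Matthias and Xander each take $54,000.
Rashid's share ($324,000) is divided into 3 shares of $108,000: Quentin, Mireille, and Wren each take $108,000.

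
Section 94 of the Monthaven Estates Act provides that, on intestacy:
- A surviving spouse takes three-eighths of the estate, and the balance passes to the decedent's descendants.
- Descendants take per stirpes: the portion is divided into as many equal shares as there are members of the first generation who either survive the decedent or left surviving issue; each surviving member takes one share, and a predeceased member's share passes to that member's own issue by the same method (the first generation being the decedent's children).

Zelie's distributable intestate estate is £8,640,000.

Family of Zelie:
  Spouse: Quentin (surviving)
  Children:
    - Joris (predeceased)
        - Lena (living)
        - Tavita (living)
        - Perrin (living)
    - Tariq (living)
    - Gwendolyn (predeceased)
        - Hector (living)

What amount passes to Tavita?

Tavita receives £600,000.

Quentin takes three-eighths of £8,640,000 = £3,240,000. The remaining £5,400,000 passes to the descendants.
The descendants' portion (£5,400,000) is divided into 3 shares of £1,800,000: Tariq takes £1,800,000; Joris's £1,800,000 share passes to Joris's issue; Gwendolyn's £1,800,000 share passes to Gwendolyn's issue.
Joris's share (£1,800,000) is divided into 3 shares of £600,000: Lena, Tavita, and Perrin each take £600,000.
Gwendolyn's share (£1,800,000) passes entirely to Hector.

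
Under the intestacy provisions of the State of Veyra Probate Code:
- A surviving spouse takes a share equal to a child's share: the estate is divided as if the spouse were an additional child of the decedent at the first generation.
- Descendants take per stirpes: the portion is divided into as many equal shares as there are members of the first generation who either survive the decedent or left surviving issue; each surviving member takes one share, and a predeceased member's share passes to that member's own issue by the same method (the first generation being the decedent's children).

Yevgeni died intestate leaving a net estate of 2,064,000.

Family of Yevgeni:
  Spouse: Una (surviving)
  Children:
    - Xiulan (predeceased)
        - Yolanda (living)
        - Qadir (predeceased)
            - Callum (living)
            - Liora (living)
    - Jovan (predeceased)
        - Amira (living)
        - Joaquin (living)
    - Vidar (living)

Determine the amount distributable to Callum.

The spouse counts as an additional share at the children's level, so there are 4 primary shares of 516,000. Una takes one such share (516,000).
The children's combined portion (1,548,000) is divided into 3 shares of 516,000: Vidar takes 516,000; Xiulan's 516,000 share passes to Xiulan's issue; Jovan's 516,000 share passes to Jovan's issue.
Xiulan's share (516,000) is divided into 2 shares of 258,000: Yolanda takes 258,000; Qadir's 258,000 share passes to Qadir's issue.
Qadir's share (258,000) is divided into 2 shares of 129,000: Callum and Liora each take 129,000.
Jovan's share (516,000) is divided into 2 shares of 258,000: Amira and Joaquin each take 258,000.

Callum receives 129,000.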